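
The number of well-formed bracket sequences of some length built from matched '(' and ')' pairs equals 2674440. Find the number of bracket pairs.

Balanced strings of n bracket-pairs are counted by C_n. Since C_14 = 2674440, the index is 14.

14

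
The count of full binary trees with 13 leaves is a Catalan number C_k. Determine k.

12

A full binary tree with L leaves has L−1 internal nodes and is counted by C_{L−1}; L = 13 gives C_12.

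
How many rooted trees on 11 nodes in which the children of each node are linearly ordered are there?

A rooted plane tree on 11 nodes has 10 edges, and such trees are counted by C_10.
C_10 = C(20,10)/11 = 184756/11 = 16796.

16796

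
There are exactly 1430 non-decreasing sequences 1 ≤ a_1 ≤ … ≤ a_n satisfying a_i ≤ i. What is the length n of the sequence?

8

Such sub-staircase sequences of length n are counted by C_n. Since C_8 = 1430, the index is 8.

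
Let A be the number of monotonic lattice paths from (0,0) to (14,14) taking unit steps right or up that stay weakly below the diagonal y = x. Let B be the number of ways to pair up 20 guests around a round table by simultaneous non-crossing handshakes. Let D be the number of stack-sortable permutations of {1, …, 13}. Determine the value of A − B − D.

1914744

Sub-diagonal monotone paths from (0,0) to (14,14) biject with Dyck paths of semilength 14, giving C_14. So A = C_14 = 2674440.
Non-crossing handshake pairings of 2n people are counted by C_n; 20 people gives n = 10. So B = C_10 = 16796.
By Knuth's characterisation, the stack-sortable permutations of length 13 are the 231-avoiders, numbering C_13. So D = C_13 = 742900.
A − B − D = 2674440 − 16796 − 742900 = 1914744.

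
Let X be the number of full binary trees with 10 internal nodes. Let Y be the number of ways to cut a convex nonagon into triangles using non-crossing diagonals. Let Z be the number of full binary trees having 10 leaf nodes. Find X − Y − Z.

Full binary trees with n internal nodes are counted by C_n; here n = 10. So X = C_10 = 16796.
Triangulations of a convex m-gon are counted by C_{m−2}; with m = 9 this is C_7. So Y = C_7 = 429.
A full binary tree with L leaves has L−1 internal nodes and is counted by C_{L−1}; L = 10 gives C_9. So Z = C_9 = 4862.
X − Y − Z = 16796 − 429 − 4862 = 11505.

11505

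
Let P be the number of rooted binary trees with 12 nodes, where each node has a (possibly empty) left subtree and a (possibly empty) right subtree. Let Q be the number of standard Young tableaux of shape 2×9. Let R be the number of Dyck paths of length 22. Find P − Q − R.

144364

Binary trees (left/right distinguished) on n nodes are counted by C_n; here n = 12. So P = C_12 = 208012.
By the hook-length formula (or a Dyck-path bijection), SYT of shape 2×9 number C_9. So Q = C_9 = 4862.
Dyck paths of semilength n (length 2n) are counted by C_n; here n = 11. So R = C_11 = 58786.
P − Q − R = 208012 − 4862 − 58786 = 144364.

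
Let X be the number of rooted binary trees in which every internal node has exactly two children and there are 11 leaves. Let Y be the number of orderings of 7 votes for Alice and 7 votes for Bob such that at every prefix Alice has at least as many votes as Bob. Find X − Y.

Full binary trees with 11 leaves have 11−1 = 10 internal nodes, so there are C_10 of them. So X = C_10 = 16796.
Ballot sequences with n votes each where one side never trails are Dyck words, counted by C_n; here n = 7. So Y = C_7 = 429.
X − Y = 16796 − 429 = 16367.

16367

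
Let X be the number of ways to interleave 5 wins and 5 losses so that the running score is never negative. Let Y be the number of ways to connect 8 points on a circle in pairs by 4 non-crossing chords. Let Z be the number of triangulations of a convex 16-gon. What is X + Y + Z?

Reading a vote for the leader as '(' and for the other as ')' turns such a sequence into a balanced string of 5 pairs, so the count is C_5. So X = C_5 = 42.
Non-crossing perfect matchings of 2n points on a circle are counted by C_n; with 8 points, n = 4. So Y = C_4 = 14.
A convex 16-gon is triangulated into 14 triangles, and the number of such triangulations is the Catalan number C_{16−2} = C_14. So Z = C_14 = 2674440.
X + Y + Z = 42 + 14 + 2674440 = 2674496.

2674496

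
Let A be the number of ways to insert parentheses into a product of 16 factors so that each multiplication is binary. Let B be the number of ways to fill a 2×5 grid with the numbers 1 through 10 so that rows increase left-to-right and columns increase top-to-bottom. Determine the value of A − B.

Ways to associate a product of 16 factors correspond to binary trees on 16 leaves, so the count is C_15. So A = C_15 = 9694845.
By the hook-length formula (or a Dyck-path bijection), SYT of shape 2×5 number C_5. So B = C_5 = 42.
A − B = 9694845 − 42 = 9694803.

9694803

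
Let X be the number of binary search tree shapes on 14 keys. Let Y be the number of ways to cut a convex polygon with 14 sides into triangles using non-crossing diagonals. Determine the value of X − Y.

Binary trees (left/right distinguished) on n nodes are counted by C_n; here n = 14. So X = C_14 = 2674440.
A convex 14-gon is triangulated into 12 triangles, and the number of such triangulations is the Catalan number C_{14−2} = C_12. So Y = C_12 = 208012.
X − Y = 2674440 − 208012 = 2466428.

2466428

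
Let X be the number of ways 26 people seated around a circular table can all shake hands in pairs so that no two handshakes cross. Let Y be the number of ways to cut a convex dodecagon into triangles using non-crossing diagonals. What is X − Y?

Non-crossing handshake pairings of 2n people are counted by C_n; 26 people gives n = 13. So X = C_13 = 742900.
Triangulations of a convex m-gon are counted by C_{m−2}; with m = 12 this is C_10. So Y = C_10 = 16796.
X − Y = 742900 − 16796 = 726104.

726104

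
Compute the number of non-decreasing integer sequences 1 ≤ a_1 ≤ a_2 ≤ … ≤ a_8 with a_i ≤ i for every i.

Weakly increasing sequences with a_i ≤ i biject with Dyck paths of semilength 8, so there are C_8.
C_8 = C(16,8)/9 = 12870/9 = 1430.

1430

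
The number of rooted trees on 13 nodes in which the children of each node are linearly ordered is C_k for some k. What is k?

12

A rooted plane tree on 13 nodes has 12 edges, and such trees are counted by C_12.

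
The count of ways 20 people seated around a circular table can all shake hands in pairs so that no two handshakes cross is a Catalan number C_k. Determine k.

10

With 20 = 2·10 people, non-crossing handshake pairings are non-crossing perfect matchings on a circle, counted by C_10.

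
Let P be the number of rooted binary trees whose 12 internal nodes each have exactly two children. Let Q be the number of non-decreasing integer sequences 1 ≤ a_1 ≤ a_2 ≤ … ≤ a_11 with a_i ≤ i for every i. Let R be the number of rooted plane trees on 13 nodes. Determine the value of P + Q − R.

58786

Full binary trees with n internal nodes are counted by C_n; here n = 12. So P = C_12 = 208012.
Weakly increasing sequences with a_i ≤ i biject with Dyck paths of semilength 11, so there are C_11. So Q = C_11 = 58786.
A rooted plane tree on 13 nodes has 12 edges, and such trees are counted by C_12. So R = C_12 = 208012.
P + Q − R = 208012 + 58786 − 208012 = 58786.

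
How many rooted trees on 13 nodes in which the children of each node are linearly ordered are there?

A rooted plane tree on 13 nodes has 12 edges, and such trees are counted by C_12.
C_12 = C_11 · 2(2·11+1)/(11+2) = 58786 · 46/13 = 208012.

208012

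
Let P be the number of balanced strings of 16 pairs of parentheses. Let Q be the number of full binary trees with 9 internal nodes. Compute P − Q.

35352808

Balanced strings of n pairs of brackets are counted by C_n; here n = 16. So P = C_16 = 35357670.
Full binary trees with n internal nodes are counted by C_n; here n = 9. So Q = C_9 = 4862.
P − Q = 35357670 − 4862 = 35352808.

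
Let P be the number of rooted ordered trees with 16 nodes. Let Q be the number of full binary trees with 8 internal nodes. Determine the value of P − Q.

9693415

A rooted plane tree on 16 nodes has 15 edges, and such trees are counted by C_15. So P = C_15 = 9694845.
The number of full binary trees on 8 internal nodes is the Catalan number C_8. So Q = C_8 = 1430.
P − Q = 9694845 − 1430 = 9693415.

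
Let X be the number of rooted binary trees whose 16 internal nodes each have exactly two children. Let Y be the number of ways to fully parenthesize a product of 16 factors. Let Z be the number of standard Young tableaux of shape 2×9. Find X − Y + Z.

25667687

Full binary trees with n internal nodes are counted by C_n; here n = 16. So X = C_16 = 35357670.
Ways to associate a product of 16 factors correspond to binary trees on 16 leaves, so the count is C_15. So Y = C_15 = 9694845.
Standard Young tableaux of shape 2×n are counted by C_n; here n = 9. So Z = C_9 = 4862.
X − Y + Z = 35357670 − 9694845 + 4862 = 25667687.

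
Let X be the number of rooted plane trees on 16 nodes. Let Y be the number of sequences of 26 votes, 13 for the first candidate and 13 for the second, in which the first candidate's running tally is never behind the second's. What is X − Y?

8951945

A rooted plane tree on 16 nodes has 15 edges, and such trees are counted by C_15. So X = C_15 = 9694845.
Reading a vote for the leader as '(' and for the other as ')' turns such a sequence into a balanced string of 13 pairs, so the count is C_13. So Y = C_13 = 742900.
X − Y = 9694845 − 742900 = 8951945.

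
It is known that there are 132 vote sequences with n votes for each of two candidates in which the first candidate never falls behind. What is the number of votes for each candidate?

6

Such ballot sequences with n votes each are counted by C_n, and C_6 = 132.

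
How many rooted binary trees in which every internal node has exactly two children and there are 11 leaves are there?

Full binary trees with 11 leaves have 11−1 = 10 internal nodes, so there are C_10 of them.
C_10 = C(20,10)/11 = 184756/11 = 16796.

16796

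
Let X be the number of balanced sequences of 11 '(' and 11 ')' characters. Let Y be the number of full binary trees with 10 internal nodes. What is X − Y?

41990

A balanced arrangement of 11 bracket pairs is a Dyck word of semilength 11, so the count is C_11. So X = C_11 = 58786.
Full binary trees with n internal nodes are counted by C_n; here n = 10. So Y = C_10 = 16796.
X − Y = 58786 − 16796 = 41990.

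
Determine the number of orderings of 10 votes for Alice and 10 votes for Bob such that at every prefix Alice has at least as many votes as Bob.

Ballot sequences with n votes each where one side never trails are Dyck words, counted by C_n; here n = 10.
C_10 = C_9 · 2(2·9+1)/(9+2) = 4862 · 38/11 = 16796.

16796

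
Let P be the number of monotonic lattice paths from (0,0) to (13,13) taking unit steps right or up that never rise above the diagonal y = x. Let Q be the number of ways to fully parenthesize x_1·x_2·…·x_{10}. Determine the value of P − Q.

738038

Sub-diagonal monotone paths from (0,0) to (13,13) biject with Dyck paths of semilength 13, giving C_13. So P = C_13 = 742900.
Ways to associate a product of 10 factors correspond to binary trees on 10 leaves, so the count is C_9. So Q = C_9 = 4862.
P − Q = 742900 − 4862 = 738038.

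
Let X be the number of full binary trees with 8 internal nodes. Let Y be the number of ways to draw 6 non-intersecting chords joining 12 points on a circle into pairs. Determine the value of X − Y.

1298

Full binary trees with n internal nodes are counted by C_n; here n = 8. So X = C_8 = 1430.
Pairing 12 circle points by 6 non-crossing chords gives C_6 matchings. So Y = C_6 = 132.
X − Y = 1430 − 132 = 1298.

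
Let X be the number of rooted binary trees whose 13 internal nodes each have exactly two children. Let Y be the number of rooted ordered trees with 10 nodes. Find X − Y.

738038

The number of full binary trees on 13 internal nodes is the Catalan number C_13. So X = C_13 = 742900.
Rooted ordered (plane) trees on m nodes have m−1 edges and are counted by C_{m−1}; m = 10 gives C_9. So Y = C_9 = 4862.
X − Y = 742900 − 4862 = 738038.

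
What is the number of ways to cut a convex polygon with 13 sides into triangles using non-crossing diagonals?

The number of triangulations of a 13-gon is the Catalan number C_11 (index = sides − 2).
C_11 = C_10 · 2(2·10+1)/(10+2) = 16796 · 42/12 = 58786.

58786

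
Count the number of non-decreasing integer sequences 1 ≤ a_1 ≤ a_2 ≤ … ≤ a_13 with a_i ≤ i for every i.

742900

Weakly increasing sequences with a_i ≤ i biject with Dyck paths of semilength 13, so there are C_13.
C_13 = C_12 · 2(2·12+1)/(12+2) = 208012 · 50/14 = 742900.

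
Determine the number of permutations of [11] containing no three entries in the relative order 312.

58786

Permutations of [n] avoiding any single length-3 pattern are counted by C_n; here n = 11.
C_11 = 58786.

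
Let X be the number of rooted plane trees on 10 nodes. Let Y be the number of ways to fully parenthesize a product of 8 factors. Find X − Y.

4433

Rooted ordered (plane) trees on m nodes have m−1 edges and are counted by C_{m−1}; m = 10 gives C_9. So X = C_9 = 4862.
Parenthesizations of m factors correspond to full binary trees with m leaves, counted by C_{m−1}; m = 8 gives C_7. So Y = C_7 = 429.
X − Y = 4862 − 429 = 4433.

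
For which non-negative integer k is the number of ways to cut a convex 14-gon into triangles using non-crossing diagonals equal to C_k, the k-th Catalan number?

12

The number of triangulations of a 14-gon is the Catalan number C_12 (index = sides − 2).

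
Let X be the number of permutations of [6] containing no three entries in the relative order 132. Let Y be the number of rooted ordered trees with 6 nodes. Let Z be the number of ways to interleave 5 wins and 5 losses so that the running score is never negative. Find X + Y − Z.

Permutations of [n] avoiding any single length-3 pattern are counted by C_n; here n = 6. So X = C_6 = 132.
A rooted plane tree on 6 nodes has 5 edges, and such trees are counted by C_5. So Y = C_5 = 42.
Ballot sequences with n votes each where one side never trails are Dyck words, counted by C_n; here n = 5. So Z = C_5 = 42.
X + Y − Z = 132 + 42 − 42 = 132.

132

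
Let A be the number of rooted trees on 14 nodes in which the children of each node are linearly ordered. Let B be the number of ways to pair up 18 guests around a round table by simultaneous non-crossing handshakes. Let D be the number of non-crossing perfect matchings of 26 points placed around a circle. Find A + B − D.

4862

A rooted plane tree on 14 nodes has 13 edges, and such trees are counted by C_13. So A = C_13 = 742900.
Non-crossing handshake pairings of 2n people are counted by C_n; 18 people gives n = 9. So B = C_9 = 4862.
Non-crossing perfect matchings of 2n points on a circle are counted by C_n; with 26 points, n = 13. So D = C_13 = 742900.
A + B − D = 742900 + 4862 − 742900 = 4862.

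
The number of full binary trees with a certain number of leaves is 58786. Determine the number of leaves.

Full binary trees with L leaves are counted by C_{L−1}. The Catalan number equal to 58786 is C_11.
So the index is 11, and the number of leaves is 11 + 1 = 12.

12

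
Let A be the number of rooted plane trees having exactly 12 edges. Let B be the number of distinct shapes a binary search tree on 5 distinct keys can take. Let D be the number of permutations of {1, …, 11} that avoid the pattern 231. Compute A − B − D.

149184

A rooted plane tree with 12 edges has 13 nodes, and the count is C_12. So A = C_12 = 208012.
Rooted binary trees with 5 nodes (each child slot possibly empty) number C_5. So B = C_5 = 42.
For any fixed pattern of length 3, the pattern-avoiding permutations of [11] number C_11. So D = C_11 = 58786.
A − B − D = 208012 − 42 − 58786 = 149184.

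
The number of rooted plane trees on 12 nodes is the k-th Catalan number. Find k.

Rooted ordered (plane) trees on m nodes have m−1 edges and are counted by C_{m−1}; m = 12 gives C_11.

11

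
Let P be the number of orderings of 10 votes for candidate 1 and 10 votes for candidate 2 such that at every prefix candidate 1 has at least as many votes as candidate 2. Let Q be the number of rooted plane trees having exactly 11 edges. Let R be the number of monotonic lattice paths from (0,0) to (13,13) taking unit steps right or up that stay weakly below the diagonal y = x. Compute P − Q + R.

700910

Reading a vote for the leader as '(' and for the other as ')' turns such a sequence into a balanced string of 10 pairs, so the count is C_10. So P = C_10 = 16796.
Rooted ordered trees with n edges are counted by C_n; here n = 11. So Q = C_11 = 58786.
Sub-diagonal monotone paths from (0,0) to (13,13) biject with Dyck paths of semilength 13, giving C_13. So R = C_13 = 742900.
P − Q + R = 16796 − 58786 + 742900 = 700910.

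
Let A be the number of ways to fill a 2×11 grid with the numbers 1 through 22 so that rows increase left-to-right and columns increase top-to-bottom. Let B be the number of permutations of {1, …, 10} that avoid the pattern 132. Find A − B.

By the hook-length formula (or a Dyck-path bijection), SYT of shape 2×11 number C_11. So A = C_11 = 58786.
Permutations of [n] avoiding any single length-3 pattern are counted by C_n; here n = 10. So B = C_10 = 16796.
A − B = 58786 − 16796 = 41990.

41990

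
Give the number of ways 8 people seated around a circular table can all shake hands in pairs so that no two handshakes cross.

Non-crossing handshake pairings of 2n people are counted by C_n; 8 people gives n = 4.
C_4 = C_3 · 2(2·3+1)/(3+2) = 5 · 14/5 = 14.

14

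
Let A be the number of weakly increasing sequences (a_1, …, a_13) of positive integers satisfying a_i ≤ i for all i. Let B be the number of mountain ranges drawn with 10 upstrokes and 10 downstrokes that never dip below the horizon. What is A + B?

759696

Weakly increasing sequences with a_i ≤ i biject with Dyck paths of semilength 13, so there are C_13. So A = C_13 = 742900.
Paths of 10 up- and 10 down-steps that never dip below the axis are Dyck paths; their count is C_10. So B = C_10 = 16796.
A + B = 742900 + 16796 = 759696.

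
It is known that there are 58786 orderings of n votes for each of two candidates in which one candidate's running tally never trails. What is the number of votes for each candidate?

11

Such ballot sequences with n votes each are counted by C_n; 58786 = C_11.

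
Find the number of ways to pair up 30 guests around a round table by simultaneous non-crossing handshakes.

9694845

With 30 = 2·15 people, non-crossing handshake pairings are non-crossing perfect matchings on a circle, counted by C_15.
C_15 = 9694845.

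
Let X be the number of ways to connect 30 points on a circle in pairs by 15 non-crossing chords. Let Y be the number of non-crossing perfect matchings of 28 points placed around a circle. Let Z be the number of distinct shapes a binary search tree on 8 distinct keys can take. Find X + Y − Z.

12367855

Non-crossing perfect matchings of 2n points on a circle are counted by C_n; with 30 points, n = 15. So X = C_15 = 9694845.
Pairing 28 circle points by 14 non-crossing chords gives C_14 matchings. So Y = C_14 = 2674440.
Binary trees (left/right distinguished) on n nodes are counted by C_n; here n = 8. So Z = C_8 = 1430.
X + Y − Z = 9694845 + 2674440 − 1430 = 12367855.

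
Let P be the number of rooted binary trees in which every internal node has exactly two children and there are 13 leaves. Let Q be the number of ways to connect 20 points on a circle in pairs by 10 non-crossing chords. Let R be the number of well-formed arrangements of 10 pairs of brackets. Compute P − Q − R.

174420

Full binary trees with 13 leaves have 13−1 = 12 internal nodes, so there are C_12 of them. So P = C_12 = 208012.
Pairing 20 circle points by 10 non-crossing chords gives C_10 matchings. So Q = C_10 = 16796.
A balanced arrangement of 10 bracket pairs is a Dyck word of semilength 10, so the count is C_10. So R = C_10 = 16796.
P − Q − R = 208012 − 16796 − 16796 = 174420.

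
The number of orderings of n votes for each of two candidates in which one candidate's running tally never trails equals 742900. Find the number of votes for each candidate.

Such ballot sequences with n votes each are counted by C_n. The Catalan number equal to 742900 is C_13.

13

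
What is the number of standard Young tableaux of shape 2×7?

429

Standard Young tableaux of shape 2×n are counted by C_n; here n = 7.
C_7 = 429.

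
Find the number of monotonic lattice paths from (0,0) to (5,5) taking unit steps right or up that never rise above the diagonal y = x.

Sub-diagonal monotone paths from (0,0) to (5,5) biject with Dyck paths of semilength 5, giving C_5.
C_5 = C(10,5)/6 = 252/6 = 42.

42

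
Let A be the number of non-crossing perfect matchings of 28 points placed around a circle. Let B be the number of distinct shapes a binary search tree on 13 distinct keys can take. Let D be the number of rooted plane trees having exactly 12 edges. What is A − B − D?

1723528

Pairing 28 circle points by 14 non-crossing chords gives C_14 matchings. So A = C_14 = 2674440.
Binary trees (left/right distinguished) on n nodes are counted by C_n; here n = 13. So B = C_13 = 742900.
Rooted ordered trees with n edges are counted by C_n; here n = 12. So D = C_12 = 208012.
A − B − D = 2674440 − 742900 − 208012 = 1723528.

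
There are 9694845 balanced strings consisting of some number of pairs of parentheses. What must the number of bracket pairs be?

Balanced strings of n bracket-pairs are counted by C_n. Since C_15 = 9694845, the index is 15.

15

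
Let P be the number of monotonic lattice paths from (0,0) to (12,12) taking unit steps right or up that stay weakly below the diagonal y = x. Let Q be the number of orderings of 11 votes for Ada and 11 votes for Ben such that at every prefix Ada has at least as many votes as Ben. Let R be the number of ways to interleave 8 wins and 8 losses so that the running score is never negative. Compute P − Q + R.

150656

Monotone paths in an n×n grid that stay weakly below the diagonal are counted by C_n; here n = 12. So P = C_12 = 208012.
Reading a vote for the leader as '(' and for the other as ')' turns such a sequence into a balanced string of 11 pairs, so the count is C_11. So Q = C_11 = 58786.
Ballot sequences with n votes each where one side never trails are Dyck words, counted by C_n; here n = 8. So R = C_8 = 1430.
P − Q + R = 208012 − 58786 + 1430 = 150656.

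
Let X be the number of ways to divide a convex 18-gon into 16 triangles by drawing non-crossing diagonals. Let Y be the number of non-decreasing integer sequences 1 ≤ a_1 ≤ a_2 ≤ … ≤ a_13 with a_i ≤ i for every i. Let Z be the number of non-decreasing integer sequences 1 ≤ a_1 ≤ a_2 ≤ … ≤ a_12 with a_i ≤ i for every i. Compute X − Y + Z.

The number of triangulations of an 18-gon is the Catalan number C_16 (index = sides − 2). So X = C_16 = 35357670.
Such sub-staircase sequences of length n are counted by C_n; here n = 13. So Y = C_13 = 742900.
Weakly increasing sequences with a_i ≤ i biject with Dyck paths of semilength 12, so there are C_12. So Z = C_12 = 208012.
X − Y + Z = 35357670 − 742900 + 208012 = 34822782.

34822782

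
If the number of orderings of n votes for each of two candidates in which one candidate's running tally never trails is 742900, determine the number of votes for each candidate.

13

Such ballot sequences with n votes each are counted by C_n. Since C_13 = 742900, the index is 13.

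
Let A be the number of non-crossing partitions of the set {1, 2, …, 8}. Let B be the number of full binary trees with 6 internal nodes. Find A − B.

1298

The non-crossing partitions of [8] form a lattice of size C_8. So A = C_8 = 1430.
Full binary trees with n internal nodes are counted by C_n; here n = 6. So B = C_6 = 132.
A − B = 1430 − 132 = 1298.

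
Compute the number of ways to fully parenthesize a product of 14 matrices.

742900

Parenthesizations of m factors correspond to full binary trees with m leaves, counted by C_{m−1}; m = 14 gives C_13.
C_13 = C(26,13)/14 = 10400600/14 = 742900.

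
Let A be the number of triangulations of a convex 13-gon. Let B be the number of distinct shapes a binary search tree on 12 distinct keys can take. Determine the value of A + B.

266798

The number of triangulations of a 13-gon is the Catalan number C_11 (index = sides − 2). So A = C_11 = 58786.
Binary trees (left/right distinguished) on n nodes are counted by C_n; here n = 12. So B = C_12 = 208012.
A + B = 58786 + 208012 = 266798.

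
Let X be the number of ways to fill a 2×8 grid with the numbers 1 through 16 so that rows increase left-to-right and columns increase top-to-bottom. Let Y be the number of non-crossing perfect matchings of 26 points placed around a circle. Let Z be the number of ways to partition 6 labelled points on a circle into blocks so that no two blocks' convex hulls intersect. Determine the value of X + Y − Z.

By the hook-length formula (or a Dyck-path bijection), SYT of shape 2×8 number C_8. So X = C_8 = 1430.
Non-crossing perfect matchings of 2n points on a circle are counted by C_n; with 26 points, n = 13. So Y = C_13 = 742900.
Non-crossing partitions of an n-element set are counted by C_n; here n = 6. So Z = C_6 = 132.
X + Y − Z = 1430 + 742900 − 132 = 744198.

744198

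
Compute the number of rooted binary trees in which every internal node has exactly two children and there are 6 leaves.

42

Full binary trees with 6 leaves have 6−1 = 5 internal nodes, so there are C_5 of them.
C_5 = C_4 · 2(2·4+1)/(4+2) = 14 · 18/6 = 42.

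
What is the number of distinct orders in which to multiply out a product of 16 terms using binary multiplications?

9694845

Bracketing 16 factors into binary products is counted by C_{16−1} = C_15.
C_15 = 9694845.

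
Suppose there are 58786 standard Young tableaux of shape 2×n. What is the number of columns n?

Standard Young tableaux of shape 2×n are counted by C_n; 58786 = C_11.

11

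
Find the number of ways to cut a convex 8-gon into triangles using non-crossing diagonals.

132

Triangulations of a convex m-gon are counted by C_{m−2}; with m = 8 this is C_6.
C_6 = C_5 · 2(2·5+1)/(5+2) = 42 · 22/7 = 132.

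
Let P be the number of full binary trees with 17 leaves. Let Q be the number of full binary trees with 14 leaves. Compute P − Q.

A full binary tree with L leaves has L−1 internal nodes and is counted by C_{L−1}; L = 17 gives C_16. So P = C_16 = 35357670.
A full binary tree with L leaves has L−1 internal nodes and is counted by C_{L−1}; L = 14 gives C_13. So Q = C_13 = 742900.
P − Q = 35357670 − 742900 = 34614770.

34614770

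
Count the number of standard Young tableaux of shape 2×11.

58786

Standard Young tableaux of shape 2×n are counted by C_n; here n = 11.
C_11 = C(22,11)/12 = 705432/12 = 58786.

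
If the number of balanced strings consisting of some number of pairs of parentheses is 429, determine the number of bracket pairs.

7

Balanced strings of n bracket-pairs are counted by C_n. The Catalan number equal to 429 is C_7.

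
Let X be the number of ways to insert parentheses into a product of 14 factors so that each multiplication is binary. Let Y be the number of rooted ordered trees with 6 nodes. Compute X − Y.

742858

Bracketing 14 factors into binary products is counted by C_{14−1} = C_13. So X = C_13 = 742900.
Rooted ordered (plane) trees on m nodes have m−1 edges and are counted by C_{m−1}; m = 6 gives C_5. So Y = C_5 = 42.
X − Y = 742900 − 42 = 742858.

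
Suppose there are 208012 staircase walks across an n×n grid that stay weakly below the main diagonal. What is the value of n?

12

Such diagonal-avoiding paths in an n×n grid are counted by C_n, and C_12 = 208012.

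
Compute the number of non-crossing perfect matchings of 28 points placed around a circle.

Non-crossing perfect matchings of 2n points on a circle are counted by C_n; with 28 points, n = 14.
C_14 = 2674440.

2674440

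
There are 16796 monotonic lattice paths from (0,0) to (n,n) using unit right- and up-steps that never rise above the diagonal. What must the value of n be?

10

Such diagonal-avoiding paths in an n×n grid are counted by C_n; 16796 = C_10.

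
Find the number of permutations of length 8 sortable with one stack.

Stack-sortable permutations are exactly the 231-avoiding ones, counted by C_n; here n = 8.
C_8 = C(16,8)/9 = 12870/9 = 1430.

1430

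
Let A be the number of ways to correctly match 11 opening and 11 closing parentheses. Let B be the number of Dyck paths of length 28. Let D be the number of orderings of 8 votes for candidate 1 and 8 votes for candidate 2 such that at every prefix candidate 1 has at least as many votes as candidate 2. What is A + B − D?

A balanced arrangement of 11 bracket pairs is a Dyck word of semilength 11, so the count is C_11. So A = C_11 = 58786.
Dyck paths of semilength n (length 2n) are counted by C_n; here n = 14. So B = C_14 = 2674440.
Reading a vote for the leader as '(' and for the other as ')' turns such a sequence into a balanced string of 8 pairs, so the count is C_8. So D = C_8 = 1430.
A + B − D = 58786 + 2674440 − 1430 = 2731796.

2731796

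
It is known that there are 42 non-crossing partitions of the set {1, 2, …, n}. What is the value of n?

5

Non-crossing partitions of [n] are counted by C_n. Since C_5 = 42, the index is 5.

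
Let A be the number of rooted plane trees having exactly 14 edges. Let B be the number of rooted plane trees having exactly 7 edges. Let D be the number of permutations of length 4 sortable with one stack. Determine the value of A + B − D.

A rooted plane tree with 14 edges has 15 nodes, and the count is C_14. So A = C_14 = 2674440.
A rooted plane tree with 7 edges has 8 nodes, and the count is C_7. So B = C_7 = 429.
Stack-sortable permutations are exactly the 231-avoiding ones, counted by C_n; here n = 4. So D = C_4 = 14.
A + B − D = 2674440 + 429 − 14 = 2674855.

2674855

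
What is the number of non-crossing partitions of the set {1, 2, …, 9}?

The non-crossing partitions of [9] form a lattice of size C_9.
C_9 = C_8 · 2(2·8+1)/(8+2) = 1430 · 34/10 = 4862.

4862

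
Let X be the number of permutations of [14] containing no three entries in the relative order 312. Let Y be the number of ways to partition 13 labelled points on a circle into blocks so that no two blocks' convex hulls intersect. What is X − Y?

For any fixed pattern of length 3, the pattern-avoiding permutations of [14] number C_14. So X = C_14 = 2674440.
Non-crossing partitions of an n-element set are counted by C_n; here n = 13. So Y = C_13 = 742900.
X − Y = 2674440 − 742900 = 1931540.

1931540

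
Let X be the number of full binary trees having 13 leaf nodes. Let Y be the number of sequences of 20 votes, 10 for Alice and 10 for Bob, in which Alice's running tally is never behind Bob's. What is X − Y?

191216

Full binary trees with 13 leaves have 13−1 = 12 internal nodes, so there are C_12 of them. So X = C_12 = 208012.
Ballot sequences with n votes each where one side never trails are Dyck words, counted by C_n; here n = 10. So Y = C_10 = 16796.
X − Y = 208012 − 16796 = 191216.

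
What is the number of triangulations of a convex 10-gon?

A convex 10-gon is triangulated into 8 triangles, and the number of such triangulations is the Catalan number C_{10−2} = C_8.
C_8 = C_7 · 2(2·7+1)/(7+2) = 429 · 30/9 = 1430.

1430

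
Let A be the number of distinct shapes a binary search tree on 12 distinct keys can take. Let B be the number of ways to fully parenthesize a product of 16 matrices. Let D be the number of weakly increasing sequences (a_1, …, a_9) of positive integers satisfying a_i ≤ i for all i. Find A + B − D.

Rooted binary trees with 12 nodes (each child slot possibly empty) number C_12. So A = C_12 = 208012.
Parenthesizations of m factors correspond to full binary trees with m leaves, counted by C_{m−1}; m = 16 gives C_15. So B = C_15 = 9694845.
Such sub-staircase sequences of length n are counted by C_n; here n = 9. So D = C_9 = 4862.
A + B − D = 208012 + 9694845 − 4862 = 9897995.

9897995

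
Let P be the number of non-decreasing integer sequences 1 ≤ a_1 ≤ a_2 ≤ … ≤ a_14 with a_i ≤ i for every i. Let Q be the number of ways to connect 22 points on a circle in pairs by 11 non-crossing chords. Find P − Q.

2615654

Such sub-staircase sequences of length n are counted by C_n; here n = 14. So P = C_14 = 2674440.
Non-crossing perfect matchings of 2n points on a circle are counted by C_n; with 22 points, n = 11. So Q = C_11 = 58786.
P − Q = 2674440 − 58786 = 2615654.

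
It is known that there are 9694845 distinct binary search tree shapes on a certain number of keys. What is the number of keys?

15

Binary search tree shapes on n keys are counted by C_n. Since C_15 = 9694845, the index is 15.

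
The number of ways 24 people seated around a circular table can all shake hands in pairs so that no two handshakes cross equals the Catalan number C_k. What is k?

With 24 = 2·12 people, non-crossing handshake pairings are non-crossing perfect matchings on a circle, counted by C_12.

12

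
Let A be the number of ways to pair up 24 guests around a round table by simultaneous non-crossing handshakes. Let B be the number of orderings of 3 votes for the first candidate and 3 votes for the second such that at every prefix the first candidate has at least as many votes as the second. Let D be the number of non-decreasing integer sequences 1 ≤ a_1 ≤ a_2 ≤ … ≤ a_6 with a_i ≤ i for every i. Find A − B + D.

208139

With 24 = 2·12 people, non-crossing handshake pairings are non-crossing perfect matchings on a circle, counted by C_12. So A = C_12 = 208012.
Ballot sequences with n votes each where one side never trails are Dyck words, counted by C_n; here n = 3. So B = C_3 = 5.
Weakly increasing sequences with a_i ≤ i biject with Dyck paths of semilength 6, so there are C_6. So D = C_6 = 132.
A − B + D = 208012 − 5 + 132 = 208139.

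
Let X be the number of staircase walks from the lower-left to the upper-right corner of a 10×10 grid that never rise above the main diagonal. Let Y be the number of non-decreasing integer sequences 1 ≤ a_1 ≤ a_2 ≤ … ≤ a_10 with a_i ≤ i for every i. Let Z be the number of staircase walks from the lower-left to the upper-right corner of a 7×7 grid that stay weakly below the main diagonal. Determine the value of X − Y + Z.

429

Sub-diagonal monotone paths from (0,0) to (10,10) biject with Dyck paths of semilength 10, giving C_10. So X = C_10 = 16796.
Weakly increasing sequences with a_i ≤ i biject with Dyck paths of semilength 10, so there are C_10. So Y = C_10 = 16796.
Monotone paths in an n×n grid that stay weakly below the diagonal are counted by C_n; here n = 7. So Z = C_7 = 429.
X − Y + Z = 16796 − 16796 + 429 = 429.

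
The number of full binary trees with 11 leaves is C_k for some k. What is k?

10

A full binary tree with L leaves has L−1 internal nodes and is counted by C_{L−1}; L = 11 gives C_10.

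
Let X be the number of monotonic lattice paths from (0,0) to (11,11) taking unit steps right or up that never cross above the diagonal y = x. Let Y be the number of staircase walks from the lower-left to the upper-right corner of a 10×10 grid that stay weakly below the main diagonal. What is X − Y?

41990

Monotone paths in an n×n grid that stay weakly below the diagonal are counted by C_n; here n = 11. So X = C_11 = 58786.
Sub-diagonal monotone paths from (0,0) to (10,10) biject with Dyck paths of semilength 10, giving C_10. So Y = C_10 = 16796.
X − Y = 58786 − 16796 = 41990.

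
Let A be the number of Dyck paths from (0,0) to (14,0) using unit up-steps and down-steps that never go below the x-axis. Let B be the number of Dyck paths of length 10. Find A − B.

387

A Dyck path with 7 up-steps and 7 down-steps has semilength 7, so there are C_7 of them. So A = C_7 = 429.
Paths of 5 up- and 5 down-steps that never dip below the axis are Dyck paths; their count is C_5. So B = C_5 = 42.
A − B = 429 − 42 = 387.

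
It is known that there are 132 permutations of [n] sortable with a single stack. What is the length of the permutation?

Stack-sortable permutations of [n] are counted by C_n; 132 = C_6.

6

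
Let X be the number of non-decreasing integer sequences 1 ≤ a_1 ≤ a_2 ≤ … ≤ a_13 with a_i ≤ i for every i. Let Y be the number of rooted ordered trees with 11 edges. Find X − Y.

Such sub-staircase sequences of length n are counted by C_n; here n = 13. So X = C_13 = 742900.
Rooted ordered trees with n edges are counted by C_n; here n = 11. So Y = C_11 = 58786.
X − Y = 742900 − 58786 = 684114.

684114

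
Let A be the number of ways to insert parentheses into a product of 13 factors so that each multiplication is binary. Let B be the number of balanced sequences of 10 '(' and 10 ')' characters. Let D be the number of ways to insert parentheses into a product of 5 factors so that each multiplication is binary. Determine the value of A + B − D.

Parenthesizations of m factors correspond to full binary trees with m leaves, counted by C_{m−1}; m = 13 gives C_12. So A = C_12 = 208012.
A balanced arrangement of 10 bracket pairs is a Dyck word of semilength 10, so the count is C_10. So B = C_10 = 16796.
Parenthesizations of m factors correspond to full binary trees with m leaves, counted by C_{m−1}; m = 5 gives C_4. So D = C_4 = 14.
A + B − D = 208012 + 16796 − 14 = 224794.

224794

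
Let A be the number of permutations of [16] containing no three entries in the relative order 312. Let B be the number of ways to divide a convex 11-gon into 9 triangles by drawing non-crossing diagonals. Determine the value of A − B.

35352808

For any fixed pattern of length 3, the pattern-avoiding permutations of [16] number C_16. So A = C_16 = 35357670.
The number of triangulations of an 11-gon is the Catalan number C_9 (index = sides − 2). So B = C_9 = 4862.
A − B = 35357670 − 4862 = 35352808.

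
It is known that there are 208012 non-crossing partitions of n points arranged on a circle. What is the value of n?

Non-crossing partitions of [n] are counted by C_n; 208012 = C_12.

12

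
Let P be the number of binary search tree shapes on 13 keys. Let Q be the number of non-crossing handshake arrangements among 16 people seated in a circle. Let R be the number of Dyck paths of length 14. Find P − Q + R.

741899

Rooted binary trees with 13 nodes (each child slot possibly empty) number C_13. So P = C_13 = 742900.
Non-crossing handshake pairings of 2n people are counted by C_n; 16 people gives n = 8. So Q = C_8 = 1430.
A Dyck path with 7 up-steps and 7 down-steps has semilength 7, so there are C_7 of them. So R = C_7 = 429.
P − Q + R = 742900 − 1430 + 429 = 741899.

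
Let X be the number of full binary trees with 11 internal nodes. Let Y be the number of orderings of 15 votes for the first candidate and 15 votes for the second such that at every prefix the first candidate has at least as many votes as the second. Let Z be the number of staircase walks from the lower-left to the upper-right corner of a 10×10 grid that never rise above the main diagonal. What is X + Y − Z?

9736835

The number of full binary trees on 11 internal nodes is the Catalan number C_11. So X = C_11 = 58786.
Reading a vote for the leader as '(' and for the other as ')' turns such a sequence into a balanced string of 15 pairs, so the count is C_15. So Y = C_15 = 9694845.
Monotone paths in an n×n grid that stay weakly below the diagonal are counted by C_n; here n = 10. So Z = C_10 = 16796.
X + Y − Z = 58786 + 9694845 − 16796 = 9736835.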